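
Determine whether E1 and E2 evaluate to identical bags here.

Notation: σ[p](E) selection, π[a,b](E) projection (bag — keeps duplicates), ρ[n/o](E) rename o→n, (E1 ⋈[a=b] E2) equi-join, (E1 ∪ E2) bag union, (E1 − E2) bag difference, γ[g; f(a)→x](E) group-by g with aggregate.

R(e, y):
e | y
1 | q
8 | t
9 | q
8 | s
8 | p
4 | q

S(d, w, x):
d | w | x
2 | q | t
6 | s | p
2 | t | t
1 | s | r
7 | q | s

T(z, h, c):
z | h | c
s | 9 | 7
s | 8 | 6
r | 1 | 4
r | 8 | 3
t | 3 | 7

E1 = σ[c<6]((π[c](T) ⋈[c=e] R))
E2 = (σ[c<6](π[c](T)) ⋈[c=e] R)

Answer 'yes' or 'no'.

E1 stepwise |·|:
  T → 5
  π[c](T) → 5
  R → 6
  (π[c](T) ⋈[c=e] R) → 1
  σ[c<6]((π[c](T) ⋈[c=e] R)) → 1
E2 stepwise |·|:
  T → 5
  π[c](T) → 5
  σ[c<6](π[c](T)) → 2
  R → 6
  (σ[c<6](π[c](T)) ⋈[c=e] R) → 1

E1 and E2 produce the same multiset:
c | e | y
4 | 4 | q

yes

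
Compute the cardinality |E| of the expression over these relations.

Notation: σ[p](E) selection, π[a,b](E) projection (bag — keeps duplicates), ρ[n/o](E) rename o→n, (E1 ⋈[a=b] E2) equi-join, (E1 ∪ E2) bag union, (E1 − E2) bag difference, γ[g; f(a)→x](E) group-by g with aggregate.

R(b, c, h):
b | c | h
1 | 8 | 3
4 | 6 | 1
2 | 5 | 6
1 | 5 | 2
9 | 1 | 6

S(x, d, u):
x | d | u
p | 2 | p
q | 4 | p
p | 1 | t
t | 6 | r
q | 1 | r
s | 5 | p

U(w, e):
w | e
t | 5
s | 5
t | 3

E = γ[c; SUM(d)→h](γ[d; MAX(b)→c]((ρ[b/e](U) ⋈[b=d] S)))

Stepwise |·|:
  U → 3
  ρ[b/e](U) → 3
  S → 6
  (ρ[b/e](U) ⋈[b=d] S) → 2
  γ[d; MAX(b)→c]((ρ[b/e](U) ⋈[b=d] S)) → 1
  γ[c; SUM(d)→h](γ[d; MAX(b)→c]((ρ[b/e](U) ⋈[b=d] S))) → 1

|E| = 1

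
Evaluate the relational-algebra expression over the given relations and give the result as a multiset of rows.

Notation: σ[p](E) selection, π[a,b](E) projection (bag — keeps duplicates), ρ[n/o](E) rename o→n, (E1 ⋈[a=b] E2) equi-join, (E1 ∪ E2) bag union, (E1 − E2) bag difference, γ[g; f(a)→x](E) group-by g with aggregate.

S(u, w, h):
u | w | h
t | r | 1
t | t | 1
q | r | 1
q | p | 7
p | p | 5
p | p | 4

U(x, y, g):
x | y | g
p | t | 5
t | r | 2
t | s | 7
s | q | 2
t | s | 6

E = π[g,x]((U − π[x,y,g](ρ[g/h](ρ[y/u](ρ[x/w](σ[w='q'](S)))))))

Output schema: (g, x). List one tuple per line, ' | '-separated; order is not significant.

Subexpression sizes:
  U → 5
  S → 6
  σ[w='q'](S) → 0
  ρ[x/w](σ[w='q'](S)) → 0
  ρ[y/u](ρ[x/w](σ[w='q'](S))) → 0
  ρ[g/h](ρ[y/u](ρ[x/w](σ[w='q'](S)))) → 0
  π[x,y,g](ρ[g/h](ρ[y/u](ρ[x/w](σ[w='q'](S))))) → 0
  (U − π[x,y,g](ρ[g/h](ρ[y/u](ρ[x/w](σ[w='q'](S)))))) → 5
  π[g,x]((U − π[x,y,g](ρ[g/h](ρ[y/u](ρ[x/w](σ[w='q'](S))))))) → 5

== RESULT ==
g | x
2 | s
2 | t
5 | p
6 | t
7 | t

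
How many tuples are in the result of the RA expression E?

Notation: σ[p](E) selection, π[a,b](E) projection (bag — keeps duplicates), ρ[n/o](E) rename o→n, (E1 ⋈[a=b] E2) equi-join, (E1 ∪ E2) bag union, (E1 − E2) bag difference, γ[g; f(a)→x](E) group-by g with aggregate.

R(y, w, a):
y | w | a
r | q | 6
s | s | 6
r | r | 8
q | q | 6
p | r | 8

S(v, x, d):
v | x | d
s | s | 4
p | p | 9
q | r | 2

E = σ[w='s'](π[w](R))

Subexpression sizes:
  R → 5
  π[w](R) → 5
  σ[w='s'](π[w](R)) → 1

|E| = 1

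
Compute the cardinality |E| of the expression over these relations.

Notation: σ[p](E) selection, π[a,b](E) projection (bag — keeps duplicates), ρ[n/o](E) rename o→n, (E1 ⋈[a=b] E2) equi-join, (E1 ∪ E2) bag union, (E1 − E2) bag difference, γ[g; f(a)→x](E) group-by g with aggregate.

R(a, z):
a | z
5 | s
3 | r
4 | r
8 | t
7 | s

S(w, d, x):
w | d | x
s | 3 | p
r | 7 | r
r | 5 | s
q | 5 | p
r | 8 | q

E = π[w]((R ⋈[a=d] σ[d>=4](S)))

Row counts bottom-up:
  R → 5
  S → 5
  σ[d>=4](S) → 4
  (R ⋈[a=d] σ[d>=4](S)) → 4
  π[w]((R ⋈[a=d] σ[d>=4](S))) → 4

|E| = 4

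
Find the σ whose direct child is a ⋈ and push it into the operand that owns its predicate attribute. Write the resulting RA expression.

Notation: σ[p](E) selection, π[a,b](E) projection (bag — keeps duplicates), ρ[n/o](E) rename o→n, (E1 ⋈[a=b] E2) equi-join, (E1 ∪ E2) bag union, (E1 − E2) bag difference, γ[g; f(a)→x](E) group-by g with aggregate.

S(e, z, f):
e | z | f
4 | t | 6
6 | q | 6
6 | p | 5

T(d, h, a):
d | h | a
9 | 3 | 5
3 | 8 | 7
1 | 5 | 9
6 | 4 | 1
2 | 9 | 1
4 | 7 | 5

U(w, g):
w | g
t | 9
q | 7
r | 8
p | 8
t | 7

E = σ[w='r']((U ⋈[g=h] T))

σ filters on w, owned by the left side.
E' = (σ[w='r'](U) ⋈[g=h] T)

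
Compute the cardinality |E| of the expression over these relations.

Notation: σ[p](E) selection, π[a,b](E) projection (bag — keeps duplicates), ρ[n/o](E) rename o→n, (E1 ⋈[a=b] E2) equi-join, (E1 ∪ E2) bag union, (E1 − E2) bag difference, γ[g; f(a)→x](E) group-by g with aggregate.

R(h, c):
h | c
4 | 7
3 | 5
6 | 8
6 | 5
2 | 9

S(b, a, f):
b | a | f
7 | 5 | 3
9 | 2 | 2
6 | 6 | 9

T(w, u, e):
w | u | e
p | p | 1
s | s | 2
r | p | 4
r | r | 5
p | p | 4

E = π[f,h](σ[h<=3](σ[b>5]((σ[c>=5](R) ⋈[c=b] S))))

Stepwise |·|:
  R → 5
  σ[c>=5](R) → 5
  S → 3
  (σ[c>=5](R) ⋈[c=b] S) → 2
  σ[b>5]((σ[c>=5](R) ⋈[c=b] S)) → 2
  σ[h<=3](σ[b>5]((σ[c>=5](R) ⋈[c=b] S))) → 1
  π[f,h](σ[h<=3](σ[b>5]((σ[c>=5](R) ⋈[c=b] S)))) → 1

|E| = 1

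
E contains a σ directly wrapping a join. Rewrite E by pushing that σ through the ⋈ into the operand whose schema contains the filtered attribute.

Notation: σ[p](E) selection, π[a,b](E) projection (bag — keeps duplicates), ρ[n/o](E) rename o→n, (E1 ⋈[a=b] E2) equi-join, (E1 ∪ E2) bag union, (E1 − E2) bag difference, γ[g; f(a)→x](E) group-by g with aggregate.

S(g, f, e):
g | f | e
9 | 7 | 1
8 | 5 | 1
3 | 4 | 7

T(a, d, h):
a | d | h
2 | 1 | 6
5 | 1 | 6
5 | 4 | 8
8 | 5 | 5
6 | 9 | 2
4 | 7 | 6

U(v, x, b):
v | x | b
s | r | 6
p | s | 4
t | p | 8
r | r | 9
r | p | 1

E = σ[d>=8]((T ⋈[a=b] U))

σ filters on d, owned by the left side.
E' = (σ[d>=8](T) ⋈[a=b] U)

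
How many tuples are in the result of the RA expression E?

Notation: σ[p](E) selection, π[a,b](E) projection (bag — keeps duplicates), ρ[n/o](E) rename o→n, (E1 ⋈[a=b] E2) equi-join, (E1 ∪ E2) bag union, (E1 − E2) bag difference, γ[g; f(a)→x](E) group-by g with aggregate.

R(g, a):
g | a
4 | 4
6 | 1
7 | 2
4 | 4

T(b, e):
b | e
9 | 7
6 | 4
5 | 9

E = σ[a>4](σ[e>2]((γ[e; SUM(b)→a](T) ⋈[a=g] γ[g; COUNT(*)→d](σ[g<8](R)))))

Row counts bottom-up:
  T → 3
  γ[e; SUM(b)→a](T) → 3
  R → 4
  σ[g<8](R) → 4
  γ[g; COUNT(*)→d](σ[g<8](R)) → 3
  (γ[e; SUM(b)→a](T) ⋈[a=g] γ[g; COUNT(*)→d](σ[g<8](R))) → 1
  σ[e>2]((γ[e; SUM(b)→a](T) ⋈[a=g] γ[g; COUNT(*)→d](σ[g<8](R)))) → 1
  σ[a>4](σ[e>2]((γ[e; SUM(b)→a](T) ⋈[a=g] γ[g; COUNT(*)→d](σ[g<8](R))))) → 1

|E| = 1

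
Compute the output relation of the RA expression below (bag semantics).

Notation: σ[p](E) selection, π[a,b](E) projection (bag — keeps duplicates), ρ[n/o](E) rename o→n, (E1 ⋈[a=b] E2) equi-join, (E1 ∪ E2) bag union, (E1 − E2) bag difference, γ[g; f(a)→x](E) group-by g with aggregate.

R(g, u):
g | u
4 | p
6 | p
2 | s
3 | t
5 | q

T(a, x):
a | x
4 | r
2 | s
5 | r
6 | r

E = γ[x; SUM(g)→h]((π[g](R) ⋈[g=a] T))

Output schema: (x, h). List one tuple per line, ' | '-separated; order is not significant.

Row counts bottom-up:
  R → 5
  π[g](R) → 5
  T → 4
  (π[g](R) ⋈[g=a] T) → 4
  γ[x; SUM(g)→h]((π[g](R) ⋈[g=a] T)) → 2

== RESULT ==
x | h
r | 15
s | 2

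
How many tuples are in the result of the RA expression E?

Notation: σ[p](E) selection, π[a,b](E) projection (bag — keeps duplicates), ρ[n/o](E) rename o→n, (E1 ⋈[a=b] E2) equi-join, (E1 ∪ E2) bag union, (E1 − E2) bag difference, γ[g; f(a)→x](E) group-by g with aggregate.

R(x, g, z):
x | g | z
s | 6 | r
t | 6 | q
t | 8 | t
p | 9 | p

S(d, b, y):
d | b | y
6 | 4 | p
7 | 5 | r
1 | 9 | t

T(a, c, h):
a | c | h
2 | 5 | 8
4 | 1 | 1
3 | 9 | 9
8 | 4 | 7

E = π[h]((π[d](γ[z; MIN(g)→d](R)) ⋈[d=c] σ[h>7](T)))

Per-node cardinality:
  R → 4
  γ[z; MIN(g)→d](R) → 4
  π[d](γ[z; MIN(g)→d](R)) → 4
  T → 4
  σ[h>7](T) → 2
  (π[d](γ[z; MIN(g)→d](R)) ⋈[d=c] σ[h>7](T)) → 1
  π[h]((π[d](γ[z; MIN(g)→d](R)) ⋈[d=c] σ[h>7](T))) → 1

|E| = 1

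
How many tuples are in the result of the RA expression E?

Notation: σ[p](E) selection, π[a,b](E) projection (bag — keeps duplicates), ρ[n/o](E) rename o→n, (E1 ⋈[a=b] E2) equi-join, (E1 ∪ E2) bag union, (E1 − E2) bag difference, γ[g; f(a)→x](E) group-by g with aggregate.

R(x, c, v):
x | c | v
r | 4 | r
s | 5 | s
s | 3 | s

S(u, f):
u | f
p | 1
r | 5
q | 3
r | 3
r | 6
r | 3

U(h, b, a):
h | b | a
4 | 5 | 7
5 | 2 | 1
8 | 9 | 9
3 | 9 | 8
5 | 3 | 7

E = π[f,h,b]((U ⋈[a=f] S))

Per-node cardinality:
  U → 5
  S → 6
  (U ⋈[a=f] S) → 1
  π[f,h,b]((U ⋈[a=f] S)) → 1

|E| = 1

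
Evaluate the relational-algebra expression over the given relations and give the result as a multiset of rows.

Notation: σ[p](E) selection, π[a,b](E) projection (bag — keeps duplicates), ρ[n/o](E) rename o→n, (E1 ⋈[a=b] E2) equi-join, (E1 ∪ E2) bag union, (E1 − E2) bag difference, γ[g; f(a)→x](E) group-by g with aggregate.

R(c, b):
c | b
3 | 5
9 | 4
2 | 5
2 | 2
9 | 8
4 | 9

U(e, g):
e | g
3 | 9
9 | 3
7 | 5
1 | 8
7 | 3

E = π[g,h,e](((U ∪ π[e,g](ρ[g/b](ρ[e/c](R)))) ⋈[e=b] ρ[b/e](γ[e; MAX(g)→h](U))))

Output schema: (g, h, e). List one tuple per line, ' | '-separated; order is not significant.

Row counts bottom-up:
  U → 5
  R → 6
  ρ[e/c](R) → 6
  ρ[g/b](ρ[e/c](R)) → 6
  π[e,g](ρ[g/b](ρ[e/c](R))) → 6
  (U ∪ π[e,g](ρ[g/b](ρ[e/c](R)))) → 11
  U → 5
  γ[e; MAX(g)→h](U) → 4
  ρ[b/e](γ[e; MAX(g)→h](U)) → 4
  ((U ∪ π[e,g](ρ[g/b](ρ[e/c](R)))) ⋈[e=b] ρ[b/e](γ[e; MAX(g)→h](U))) → 8
  π[g,h,e](((U ∪ π[e,g](ρ[g/b](ρ[e/c](R)))) ⋈[e=b] ρ[b/e](γ[e; MAX(g)→h](U)))) → 8

== RESULT ==
g | h | e
3 | 3 | 9
3 | 5 | 7
4 | 3 | 9
5 | 5 | 7
5 | 9 | 3
8 | 3 | 9
8 | 8 | 1
9 | 9 | 3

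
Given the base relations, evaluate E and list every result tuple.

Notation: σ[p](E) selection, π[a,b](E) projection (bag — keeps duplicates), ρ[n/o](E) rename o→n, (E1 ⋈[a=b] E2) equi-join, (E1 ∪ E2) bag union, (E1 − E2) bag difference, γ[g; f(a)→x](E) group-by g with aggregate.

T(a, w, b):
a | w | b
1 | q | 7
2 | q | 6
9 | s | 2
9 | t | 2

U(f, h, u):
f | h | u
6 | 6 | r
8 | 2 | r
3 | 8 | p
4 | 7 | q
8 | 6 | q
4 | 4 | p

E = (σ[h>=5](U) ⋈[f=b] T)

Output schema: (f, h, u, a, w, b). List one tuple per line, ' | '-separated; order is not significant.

Row counts bottom-up:
  U → 6
  σ[h>=5](U) → 4
  T → 4
  (σ[h>=5](U) ⋈[f=b] T) → 1

== RESULT ==
f | h | u | a | w | b
6 | 6 | r | 2 | q | 6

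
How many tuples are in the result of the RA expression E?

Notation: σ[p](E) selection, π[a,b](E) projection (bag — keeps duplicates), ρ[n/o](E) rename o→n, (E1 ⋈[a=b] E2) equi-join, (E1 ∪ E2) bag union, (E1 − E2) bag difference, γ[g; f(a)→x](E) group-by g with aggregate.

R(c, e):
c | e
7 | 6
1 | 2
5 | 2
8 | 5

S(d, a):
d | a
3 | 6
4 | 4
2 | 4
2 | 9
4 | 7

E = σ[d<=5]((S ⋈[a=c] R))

Subexpression sizes:
  S → 5
  R → 4
  (S ⋈[a=c] R) → 1
  σ[d<=5]((S ⋈[a=c] R)) → 1

|E| = 1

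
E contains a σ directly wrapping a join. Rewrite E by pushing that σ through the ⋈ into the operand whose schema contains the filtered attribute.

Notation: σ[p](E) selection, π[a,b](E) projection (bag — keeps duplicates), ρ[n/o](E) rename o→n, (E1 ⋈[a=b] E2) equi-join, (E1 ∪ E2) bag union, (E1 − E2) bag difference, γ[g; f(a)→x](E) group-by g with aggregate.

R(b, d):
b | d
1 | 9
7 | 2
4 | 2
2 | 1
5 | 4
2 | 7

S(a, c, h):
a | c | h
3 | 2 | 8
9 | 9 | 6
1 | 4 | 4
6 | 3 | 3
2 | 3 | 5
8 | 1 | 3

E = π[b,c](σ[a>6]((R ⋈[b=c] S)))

σ filters on a, owned by the right side.
E' = π[b,c]((R ⋈[b=c] σ[a>6](S)))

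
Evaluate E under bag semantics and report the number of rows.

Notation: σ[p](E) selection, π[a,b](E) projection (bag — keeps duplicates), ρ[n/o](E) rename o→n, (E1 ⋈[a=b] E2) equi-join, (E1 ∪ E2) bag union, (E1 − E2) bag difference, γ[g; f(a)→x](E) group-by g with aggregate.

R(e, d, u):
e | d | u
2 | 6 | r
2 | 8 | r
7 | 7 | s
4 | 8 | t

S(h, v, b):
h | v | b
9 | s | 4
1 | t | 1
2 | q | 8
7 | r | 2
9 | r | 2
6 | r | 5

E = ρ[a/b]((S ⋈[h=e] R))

Row counts bottom-up:
  S → 6
  R → 4
  (S ⋈[h=e] R) → 3
  ρ[a/b]((S ⋈[h=e] R)) → 3

|E| = 3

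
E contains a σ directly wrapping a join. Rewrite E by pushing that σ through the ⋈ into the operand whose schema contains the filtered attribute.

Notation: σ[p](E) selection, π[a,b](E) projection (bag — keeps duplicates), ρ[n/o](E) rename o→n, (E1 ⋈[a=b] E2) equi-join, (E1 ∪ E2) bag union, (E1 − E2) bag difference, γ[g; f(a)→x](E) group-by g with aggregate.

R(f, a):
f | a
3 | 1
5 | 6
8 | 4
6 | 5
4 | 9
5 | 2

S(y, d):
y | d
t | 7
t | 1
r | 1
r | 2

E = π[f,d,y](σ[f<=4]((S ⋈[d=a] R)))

σ filters on f, owned by the right side.
E' = π[f,d,y]((S ⋈[d=a] σ[f<=4](R)))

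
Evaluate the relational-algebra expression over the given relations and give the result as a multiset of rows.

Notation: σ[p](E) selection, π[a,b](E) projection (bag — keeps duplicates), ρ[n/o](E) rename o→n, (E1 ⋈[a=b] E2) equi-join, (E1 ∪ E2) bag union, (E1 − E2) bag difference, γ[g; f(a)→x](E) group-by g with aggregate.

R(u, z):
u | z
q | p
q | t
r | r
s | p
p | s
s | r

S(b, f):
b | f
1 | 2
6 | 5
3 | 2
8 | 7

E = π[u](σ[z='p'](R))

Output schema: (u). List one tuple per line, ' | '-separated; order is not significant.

Stepwise |·|:
  R → 6
  σ[z='p'](R) → 2
  π[u](σ[z='p'](R)) → 2

== RESULT ==
u
q
s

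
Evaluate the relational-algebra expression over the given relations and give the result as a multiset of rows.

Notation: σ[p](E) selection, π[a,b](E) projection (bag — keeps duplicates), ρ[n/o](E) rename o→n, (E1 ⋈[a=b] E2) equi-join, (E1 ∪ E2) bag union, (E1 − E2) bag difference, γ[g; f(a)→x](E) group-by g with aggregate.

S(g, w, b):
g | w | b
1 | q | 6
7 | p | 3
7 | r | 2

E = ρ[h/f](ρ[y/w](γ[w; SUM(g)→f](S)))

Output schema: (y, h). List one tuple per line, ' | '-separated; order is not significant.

Subexpression sizes:
  S → 3
  γ[w; SUM(g)→f](S) → 3
  ρ[y/w](γ[w; SUM(g)→f](S)) → 3
  ρ[h/f](ρ[y/w](γ[w; SUM(g)→f](S))) → 3

== RESULT ==
y | h
p | 7
q | 1
r | 7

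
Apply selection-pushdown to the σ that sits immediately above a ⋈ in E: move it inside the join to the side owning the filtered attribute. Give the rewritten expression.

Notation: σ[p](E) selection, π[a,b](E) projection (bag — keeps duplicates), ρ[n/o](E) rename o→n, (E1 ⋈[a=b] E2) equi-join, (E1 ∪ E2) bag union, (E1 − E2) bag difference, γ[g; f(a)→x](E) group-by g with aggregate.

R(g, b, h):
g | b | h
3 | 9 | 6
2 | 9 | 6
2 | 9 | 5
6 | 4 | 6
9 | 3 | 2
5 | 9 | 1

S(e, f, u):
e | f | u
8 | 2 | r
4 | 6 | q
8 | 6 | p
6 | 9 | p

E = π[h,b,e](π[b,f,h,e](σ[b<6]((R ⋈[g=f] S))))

σ filters on b, owned by the left side.
E' = π[h,b,e](π[b,f,h,e]((σ[b<6](R) ⋈[g=f] S)))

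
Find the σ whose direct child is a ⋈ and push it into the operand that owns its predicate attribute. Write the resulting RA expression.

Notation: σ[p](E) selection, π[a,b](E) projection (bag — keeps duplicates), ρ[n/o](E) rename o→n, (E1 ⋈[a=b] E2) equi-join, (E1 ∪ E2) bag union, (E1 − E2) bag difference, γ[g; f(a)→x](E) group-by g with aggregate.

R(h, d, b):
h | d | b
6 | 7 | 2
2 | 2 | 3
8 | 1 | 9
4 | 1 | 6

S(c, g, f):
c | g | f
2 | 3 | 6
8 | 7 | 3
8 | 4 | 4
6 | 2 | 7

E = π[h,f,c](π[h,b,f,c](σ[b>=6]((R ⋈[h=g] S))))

σ filters on b, owned by the left side.
E' = π[h,f,c](π[h,b,f,c]((σ[b>=6](R) ⋈[h=g] S)))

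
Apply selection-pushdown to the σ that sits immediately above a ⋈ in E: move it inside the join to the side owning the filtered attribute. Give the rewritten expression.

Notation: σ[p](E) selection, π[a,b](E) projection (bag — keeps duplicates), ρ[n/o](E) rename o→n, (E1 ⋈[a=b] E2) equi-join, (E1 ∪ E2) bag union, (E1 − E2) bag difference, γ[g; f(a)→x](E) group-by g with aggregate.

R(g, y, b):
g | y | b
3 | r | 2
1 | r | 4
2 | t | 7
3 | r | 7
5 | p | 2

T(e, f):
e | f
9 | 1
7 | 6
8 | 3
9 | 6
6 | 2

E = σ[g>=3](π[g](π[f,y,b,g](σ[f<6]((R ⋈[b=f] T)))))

σ filters on f, owned by the right side.
E' = σ[g>=3](π[g](π[f,y,b,g]((R ⋈[b=f] σ[f<6](T)))))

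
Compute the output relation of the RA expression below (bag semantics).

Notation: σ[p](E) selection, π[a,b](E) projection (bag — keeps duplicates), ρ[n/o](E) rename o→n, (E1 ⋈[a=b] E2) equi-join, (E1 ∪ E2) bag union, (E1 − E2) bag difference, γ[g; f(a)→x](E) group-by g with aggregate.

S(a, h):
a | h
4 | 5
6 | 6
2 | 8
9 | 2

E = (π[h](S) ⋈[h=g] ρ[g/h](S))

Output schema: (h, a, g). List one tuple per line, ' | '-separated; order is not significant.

Stepwise |·|:
  S → 4
  π[h](S) → 4
  S → 4
  ρ[g/h](S) → 4
  (π[h](S) ⋈[h=g] ρ[g/h](S)) → 4

== RESULT ==
h | a | g
2 | 9 | 2
5 | 4 | 5
6 | 6 | 6
8 | 2 | 8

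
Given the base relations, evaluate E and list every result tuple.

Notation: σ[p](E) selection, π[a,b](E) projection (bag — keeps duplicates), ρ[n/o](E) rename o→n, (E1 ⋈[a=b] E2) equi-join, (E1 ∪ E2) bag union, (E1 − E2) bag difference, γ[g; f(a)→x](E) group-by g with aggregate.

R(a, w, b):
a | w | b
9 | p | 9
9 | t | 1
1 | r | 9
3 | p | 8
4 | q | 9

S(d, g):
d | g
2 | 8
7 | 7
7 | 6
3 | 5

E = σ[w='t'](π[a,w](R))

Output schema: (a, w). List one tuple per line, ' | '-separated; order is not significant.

Per-node cardinality:
  R → 5
  π[a,w](R) → 5
  σ[w='t'](π[a,w](R)) → 1

== RESULT ==
a | w
9 | t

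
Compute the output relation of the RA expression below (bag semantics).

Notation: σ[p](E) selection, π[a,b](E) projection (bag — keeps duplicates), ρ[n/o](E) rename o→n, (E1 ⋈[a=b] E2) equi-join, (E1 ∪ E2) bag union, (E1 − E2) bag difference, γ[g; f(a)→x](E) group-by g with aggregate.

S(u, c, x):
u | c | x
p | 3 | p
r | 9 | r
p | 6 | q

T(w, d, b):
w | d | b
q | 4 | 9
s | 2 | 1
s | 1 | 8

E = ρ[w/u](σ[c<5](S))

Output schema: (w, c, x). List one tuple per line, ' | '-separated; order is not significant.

Subexpression sizes:
  S → 3
  σ[c<5](S) → 1
  ρ[w/u](σ[c<5](S)) → 1

== RESULT ==
w | c | x
p | 3 | p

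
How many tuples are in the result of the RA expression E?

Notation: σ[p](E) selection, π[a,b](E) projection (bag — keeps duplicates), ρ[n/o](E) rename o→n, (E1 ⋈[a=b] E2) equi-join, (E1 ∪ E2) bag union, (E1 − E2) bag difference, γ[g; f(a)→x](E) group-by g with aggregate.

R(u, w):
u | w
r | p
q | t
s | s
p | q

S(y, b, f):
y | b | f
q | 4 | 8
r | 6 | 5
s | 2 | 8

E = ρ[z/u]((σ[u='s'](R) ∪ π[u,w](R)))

Stepwise |·|:
  R → 4
  σ[u='s'](R) → 1
  R → 4
  π[u,w](R) → 4
  (σ[u='s'](R) ∪ π[u,w](R)) → 5
  ρ[z/u]((σ[u='s'](R) ∪ π[u,w](R))) → 5

|E| = 5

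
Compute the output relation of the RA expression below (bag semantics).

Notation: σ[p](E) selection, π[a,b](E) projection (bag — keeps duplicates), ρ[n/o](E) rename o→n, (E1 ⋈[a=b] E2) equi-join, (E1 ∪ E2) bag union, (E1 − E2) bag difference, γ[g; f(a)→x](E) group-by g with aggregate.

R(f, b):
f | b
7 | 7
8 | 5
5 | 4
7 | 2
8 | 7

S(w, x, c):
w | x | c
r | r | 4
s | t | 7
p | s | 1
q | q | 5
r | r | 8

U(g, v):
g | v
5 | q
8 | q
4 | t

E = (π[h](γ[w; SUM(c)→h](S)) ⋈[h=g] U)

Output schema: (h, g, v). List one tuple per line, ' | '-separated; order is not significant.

Stepwise |·|:
  S → 5
  γ[w; SUM(c)→h](S) → 4
  π[h](γ[w; SUM(c)→h](S)) → 4
  U → 3
  (π[h](γ[w; SUM(c)→h](S)) ⋈[h=g] U) → 1

== RESULT ==
h | g | v
5 | 5 | q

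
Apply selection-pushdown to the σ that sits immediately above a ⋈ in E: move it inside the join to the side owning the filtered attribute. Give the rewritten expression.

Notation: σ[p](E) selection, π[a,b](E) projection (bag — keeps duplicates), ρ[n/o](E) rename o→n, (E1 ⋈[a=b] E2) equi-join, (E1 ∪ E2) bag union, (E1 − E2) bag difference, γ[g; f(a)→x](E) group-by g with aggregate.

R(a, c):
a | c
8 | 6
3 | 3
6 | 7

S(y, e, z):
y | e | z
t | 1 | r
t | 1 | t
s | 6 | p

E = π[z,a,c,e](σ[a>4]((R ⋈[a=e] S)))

σ filters on a, owned by the left side.
E' = π[z,a,c,e]((σ[a>4](R) ⋈[a=e] S))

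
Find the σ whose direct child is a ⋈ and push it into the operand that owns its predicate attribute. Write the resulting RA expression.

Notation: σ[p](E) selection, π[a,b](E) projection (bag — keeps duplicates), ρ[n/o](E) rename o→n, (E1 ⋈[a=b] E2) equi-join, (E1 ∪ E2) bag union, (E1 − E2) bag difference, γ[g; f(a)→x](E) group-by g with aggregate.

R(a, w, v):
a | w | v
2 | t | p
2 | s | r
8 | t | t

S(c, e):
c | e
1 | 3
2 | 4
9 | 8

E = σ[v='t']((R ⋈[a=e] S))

σ filters on v, owned by the left side.
E' = (σ[v='t'](R) ⋈[a=e] S)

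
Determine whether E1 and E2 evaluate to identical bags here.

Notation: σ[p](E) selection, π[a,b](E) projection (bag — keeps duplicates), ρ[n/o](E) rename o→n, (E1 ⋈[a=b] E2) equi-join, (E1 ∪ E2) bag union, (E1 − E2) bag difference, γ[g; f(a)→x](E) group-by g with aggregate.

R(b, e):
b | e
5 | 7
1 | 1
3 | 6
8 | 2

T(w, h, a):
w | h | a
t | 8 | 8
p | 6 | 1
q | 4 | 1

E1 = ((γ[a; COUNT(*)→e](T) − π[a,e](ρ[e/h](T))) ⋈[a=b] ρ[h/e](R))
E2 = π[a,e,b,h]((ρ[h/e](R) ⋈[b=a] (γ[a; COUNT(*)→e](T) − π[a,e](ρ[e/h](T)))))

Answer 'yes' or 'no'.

E1 subexpression sizes:
  T → 3
  γ[a; COUNT(*)→e](T) → 2
  T → 3
  ρ[e/h](T) → 3
  π[a,e](ρ[e/h](T)) → 3
  (γ[a; COUNT(*)→e](T) − π[a,e](ρ[e/h](T))) → 2
  R → 4
  ρ[h/e](R) → 4
  ((γ[a; COUNT(*)→e](T) − π[a,e](ρ[e/h](T))) ⋈[a=b] ρ[h/e](R)) → 2
E2 subexpression sizes:
  R → 4
  ρ[h/e](R) → 4
  T → 3
  γ[a; COUNT(*)→e](T) → 2
  T → 3
  ρ[e/h](T) → 3
  π[a,e](ρ[e/h](T)) → 3
  (γ[a; COUNT(*)→e](T) − π[a,e](ρ[e/h](T))) → 2
  (ρ[h/e](R) ⋈[b=a] (γ[a; COUNT(*)→e](T) − π[a,e](ρ[e/h](T)))) → 2
  π[a,e,b,h]((ρ[h/e](R) ⋈[b=a] (γ[a; COUNT(*)→e](T) − π[a,e](ρ[e/h](T))))) → 2

E1 and E2 produce the same multiset:
a | e | b | h
1 | 2 | 1 | 1
8 | 1 | 8 | 2

yes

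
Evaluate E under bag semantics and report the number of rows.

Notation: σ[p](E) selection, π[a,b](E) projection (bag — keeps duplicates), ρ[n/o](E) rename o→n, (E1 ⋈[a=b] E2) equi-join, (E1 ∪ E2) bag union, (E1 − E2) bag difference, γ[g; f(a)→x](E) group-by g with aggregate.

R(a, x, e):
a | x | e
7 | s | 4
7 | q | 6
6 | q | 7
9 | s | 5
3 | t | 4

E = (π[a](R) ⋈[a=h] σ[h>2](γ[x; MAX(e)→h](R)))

Per-node cardinality:
  R → 5
  π[a](R) → 5
  R → 5
  γ[x; MAX(e)→h](R) → 3
  σ[h>2](γ[x; MAX(e)→h](R)) → 3
  (π[a](R) ⋈[a=h] σ[h>2](γ[x; MAX(e)→h](R))) → 2

|E| = 2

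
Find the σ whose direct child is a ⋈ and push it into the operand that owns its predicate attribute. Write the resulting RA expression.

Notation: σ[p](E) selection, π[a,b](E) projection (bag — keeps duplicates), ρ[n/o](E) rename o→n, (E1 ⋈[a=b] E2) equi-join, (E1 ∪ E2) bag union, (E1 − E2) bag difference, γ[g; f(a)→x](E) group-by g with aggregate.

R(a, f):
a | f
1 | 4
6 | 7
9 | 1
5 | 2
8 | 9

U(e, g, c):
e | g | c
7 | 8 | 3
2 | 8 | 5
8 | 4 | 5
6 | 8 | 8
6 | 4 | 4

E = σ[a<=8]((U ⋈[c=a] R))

σ filters on a, owned by the right side.
E' = (U ⋈[c=a] σ[a<=8](R))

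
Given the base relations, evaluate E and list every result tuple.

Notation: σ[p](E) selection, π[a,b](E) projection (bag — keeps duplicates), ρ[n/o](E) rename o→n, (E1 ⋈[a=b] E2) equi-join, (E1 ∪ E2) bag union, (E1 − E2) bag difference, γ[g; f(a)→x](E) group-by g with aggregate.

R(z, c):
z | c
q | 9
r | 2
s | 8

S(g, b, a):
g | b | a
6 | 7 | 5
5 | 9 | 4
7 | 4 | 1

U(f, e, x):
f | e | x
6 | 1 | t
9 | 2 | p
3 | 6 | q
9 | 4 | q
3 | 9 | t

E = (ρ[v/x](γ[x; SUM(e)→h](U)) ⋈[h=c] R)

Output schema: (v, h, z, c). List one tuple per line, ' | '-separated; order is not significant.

Stepwise |·|:
  U → 5
  γ[x; SUM(e)→h](U) → 3
  ρ[v/x](γ[x; SUM(e)→h](U)) → 3
  R → 3
  (ρ[v/x](γ[x; SUM(e)→h](U)) ⋈[h=c] R) → 1

== RESULT ==
v | h | z | c
p | 2 | r | 2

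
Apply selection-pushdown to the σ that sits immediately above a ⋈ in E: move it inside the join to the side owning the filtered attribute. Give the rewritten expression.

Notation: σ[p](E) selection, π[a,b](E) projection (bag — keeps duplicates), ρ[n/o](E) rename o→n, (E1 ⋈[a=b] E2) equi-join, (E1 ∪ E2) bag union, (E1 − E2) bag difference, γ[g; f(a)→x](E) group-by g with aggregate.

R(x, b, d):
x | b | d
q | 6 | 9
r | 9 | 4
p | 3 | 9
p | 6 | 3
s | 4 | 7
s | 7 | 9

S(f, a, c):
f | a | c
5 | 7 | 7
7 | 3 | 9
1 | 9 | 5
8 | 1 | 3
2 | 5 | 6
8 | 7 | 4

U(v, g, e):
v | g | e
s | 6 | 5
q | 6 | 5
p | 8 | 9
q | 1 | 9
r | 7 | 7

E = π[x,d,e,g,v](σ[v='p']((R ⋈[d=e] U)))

σ filters on v, owned by the right side.
E' = π[x,d,e,g,v]((R ⋈[d=e] σ[v='p'](U)))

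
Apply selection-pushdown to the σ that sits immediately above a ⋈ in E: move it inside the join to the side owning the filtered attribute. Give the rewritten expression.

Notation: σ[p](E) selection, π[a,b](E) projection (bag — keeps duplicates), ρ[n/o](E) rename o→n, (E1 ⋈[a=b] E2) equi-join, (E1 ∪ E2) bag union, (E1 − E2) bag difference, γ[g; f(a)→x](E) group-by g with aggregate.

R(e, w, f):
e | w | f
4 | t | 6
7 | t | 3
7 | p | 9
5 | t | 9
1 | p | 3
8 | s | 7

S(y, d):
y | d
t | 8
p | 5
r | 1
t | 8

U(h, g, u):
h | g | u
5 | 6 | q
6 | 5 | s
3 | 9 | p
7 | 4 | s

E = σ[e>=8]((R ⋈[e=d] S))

σ filters on e, owned by the left side.
E' = (σ[e>=8](R) ⋈[e=d] S)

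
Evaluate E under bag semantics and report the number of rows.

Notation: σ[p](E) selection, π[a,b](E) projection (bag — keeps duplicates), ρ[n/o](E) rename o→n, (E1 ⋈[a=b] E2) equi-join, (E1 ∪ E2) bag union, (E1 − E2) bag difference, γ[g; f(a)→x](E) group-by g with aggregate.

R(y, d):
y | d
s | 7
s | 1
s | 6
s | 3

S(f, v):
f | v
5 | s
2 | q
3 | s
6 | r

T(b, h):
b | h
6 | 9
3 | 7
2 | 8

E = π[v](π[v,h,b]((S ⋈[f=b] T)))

Row counts bottom-up:
  S → 4
  T → 3
  (S ⋈[f=b] T) → 3
  π[v,h,b]((S ⋈[f=b] T)) → 3
  π[v](π[v,h,b]((S ⋈[f=b] T))) → 3

|E| = 3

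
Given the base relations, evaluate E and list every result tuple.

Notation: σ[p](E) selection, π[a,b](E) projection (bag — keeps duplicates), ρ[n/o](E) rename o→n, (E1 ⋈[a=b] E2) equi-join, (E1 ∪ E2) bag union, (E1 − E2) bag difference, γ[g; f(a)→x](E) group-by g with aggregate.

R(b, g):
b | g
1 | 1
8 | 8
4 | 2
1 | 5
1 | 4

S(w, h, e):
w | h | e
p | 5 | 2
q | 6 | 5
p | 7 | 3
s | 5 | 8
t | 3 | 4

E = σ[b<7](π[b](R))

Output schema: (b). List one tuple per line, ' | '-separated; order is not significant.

Stepwise |·|:
  R → 5
  π[b](R) → 5
  σ[b<7](π[b](R)) → 4

== RESULT ==
b
1
1
1
4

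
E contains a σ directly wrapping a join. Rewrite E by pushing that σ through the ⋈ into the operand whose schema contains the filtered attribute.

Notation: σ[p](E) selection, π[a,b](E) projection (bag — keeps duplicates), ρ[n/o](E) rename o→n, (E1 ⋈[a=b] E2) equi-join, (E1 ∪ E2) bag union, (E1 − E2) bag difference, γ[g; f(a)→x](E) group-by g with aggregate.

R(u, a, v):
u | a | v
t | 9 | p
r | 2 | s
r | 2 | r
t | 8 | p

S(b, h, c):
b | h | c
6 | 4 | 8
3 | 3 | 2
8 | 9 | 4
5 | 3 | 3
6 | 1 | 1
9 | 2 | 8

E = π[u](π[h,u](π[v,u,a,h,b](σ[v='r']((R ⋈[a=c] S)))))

σ filters on v, owned by the left side.
E' = π[u](π[h,u](π[v,u,a,h,b]((σ[v='r'](R) ⋈[a=c] S))))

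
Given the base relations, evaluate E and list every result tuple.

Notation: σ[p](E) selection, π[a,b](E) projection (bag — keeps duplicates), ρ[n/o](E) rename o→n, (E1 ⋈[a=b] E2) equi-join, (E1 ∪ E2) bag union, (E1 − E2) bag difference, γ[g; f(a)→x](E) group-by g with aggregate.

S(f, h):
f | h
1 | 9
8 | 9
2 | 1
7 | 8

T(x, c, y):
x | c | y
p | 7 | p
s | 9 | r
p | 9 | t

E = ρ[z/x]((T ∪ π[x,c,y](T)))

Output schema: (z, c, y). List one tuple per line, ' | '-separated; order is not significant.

Stepwise |·|:
  T → 3
  T → 3
  π[x,c,y](T) → 3
  (T ∪ π[x,c,y](T)) → 6
  ρ[z/x]((T ∪ π[x,c,y](T))) → 6

== RESULT ==
z | c | y
p | 7 | p
p | 7 | p
p | 9 | t
p | 9 | t
s | 9 | r
s | 9 | r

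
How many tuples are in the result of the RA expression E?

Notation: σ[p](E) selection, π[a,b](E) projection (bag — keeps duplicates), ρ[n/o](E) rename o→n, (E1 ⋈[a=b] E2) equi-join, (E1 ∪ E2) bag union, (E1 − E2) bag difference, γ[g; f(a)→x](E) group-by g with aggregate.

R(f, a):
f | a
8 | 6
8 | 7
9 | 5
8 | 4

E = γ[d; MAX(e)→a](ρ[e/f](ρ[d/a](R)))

Row counts bottom-up:
  R → 4
  ρ[d/a](R) → 4
  ρ[e/f](ρ[d/a](R)) → 4
  γ[d; MAX(e)→a](ρ[e/f](ρ[d/a](R))) → 4

|E| = 4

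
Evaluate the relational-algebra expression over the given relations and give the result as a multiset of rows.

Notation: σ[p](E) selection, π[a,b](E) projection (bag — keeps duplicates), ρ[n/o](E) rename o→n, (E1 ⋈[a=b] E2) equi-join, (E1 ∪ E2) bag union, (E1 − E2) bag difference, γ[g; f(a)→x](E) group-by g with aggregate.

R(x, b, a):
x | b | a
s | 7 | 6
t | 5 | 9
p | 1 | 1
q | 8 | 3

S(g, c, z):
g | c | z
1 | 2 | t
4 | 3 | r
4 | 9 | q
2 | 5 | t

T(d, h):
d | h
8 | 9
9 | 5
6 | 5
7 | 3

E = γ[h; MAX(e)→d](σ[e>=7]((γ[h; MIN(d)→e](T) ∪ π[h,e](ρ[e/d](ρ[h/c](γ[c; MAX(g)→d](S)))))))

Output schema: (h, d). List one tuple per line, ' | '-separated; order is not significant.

Stepwise |·|:
  T → 4
  γ[h; MIN(d)→e](T) → 3
  S → 4
  γ[c; MAX(g)→d](S) → 4
  ρ[h/c](γ[c; MAX(g)→d](S)) → 4
  ρ[e/d](ρ[h/c](γ[c; MAX(g)→d](S))) → 4
  π[h,e](ρ[e/d](ρ[h/c](γ[c; MAX(g)→d](S)))) → 4
  (γ[h; MIN(d)→e](T) ∪ π[h,e](ρ[e/d](ρ[h/c](γ[c; MAX(g)→d](S))))) → 7
  σ[e>=7]((γ[h; MIN(d)→e](T) ∪ π[h,e](ρ[e/d](ρ[h/c](γ[c; MAX(g)→d](S)))))) → 2
  γ[h; MAX(e)→d](σ[e>=7]((γ[h; MIN(d)→e](T) ∪ π[h,e](ρ[e/d](ρ[h/c](γ[c; MAX(g)→d](S))))))) → 2

== RESULT ==
h | d
3 | 7
9 | 8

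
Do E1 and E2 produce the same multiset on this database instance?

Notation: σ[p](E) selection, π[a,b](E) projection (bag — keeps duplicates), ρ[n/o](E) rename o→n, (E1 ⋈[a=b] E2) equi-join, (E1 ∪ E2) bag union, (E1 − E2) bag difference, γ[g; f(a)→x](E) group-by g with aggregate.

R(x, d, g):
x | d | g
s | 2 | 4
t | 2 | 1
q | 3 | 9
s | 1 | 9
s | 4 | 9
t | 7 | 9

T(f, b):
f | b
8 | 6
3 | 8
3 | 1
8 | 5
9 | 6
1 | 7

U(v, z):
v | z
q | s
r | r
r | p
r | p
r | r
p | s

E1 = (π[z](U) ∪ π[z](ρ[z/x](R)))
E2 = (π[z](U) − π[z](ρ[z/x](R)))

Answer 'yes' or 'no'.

E1 subexpression sizes:
  U → 6
  π[z](U) → 6
  R → 6
  ρ[z/x](R) → 6
  π[z](ρ[z/x](R)) → 6
  (π[z](U) ∪ π[z](ρ[z/x](R))) → 12
E2 subexpression sizes:
  U → 6
  π[z](U) → 6
  R → 6
  ρ[z/x](R) → 6
  π[z](ρ[z/x](R)) → 6
  (π[z](U) − π[z](ρ[z/x](R))) → 4

E1 result:
z
p
p
q
r
r
s
s
s
s
s
t
t
E2 result:
z
p
p
r
r
Witness: ('t',) appears 2× in E1 but 0× in E2.

no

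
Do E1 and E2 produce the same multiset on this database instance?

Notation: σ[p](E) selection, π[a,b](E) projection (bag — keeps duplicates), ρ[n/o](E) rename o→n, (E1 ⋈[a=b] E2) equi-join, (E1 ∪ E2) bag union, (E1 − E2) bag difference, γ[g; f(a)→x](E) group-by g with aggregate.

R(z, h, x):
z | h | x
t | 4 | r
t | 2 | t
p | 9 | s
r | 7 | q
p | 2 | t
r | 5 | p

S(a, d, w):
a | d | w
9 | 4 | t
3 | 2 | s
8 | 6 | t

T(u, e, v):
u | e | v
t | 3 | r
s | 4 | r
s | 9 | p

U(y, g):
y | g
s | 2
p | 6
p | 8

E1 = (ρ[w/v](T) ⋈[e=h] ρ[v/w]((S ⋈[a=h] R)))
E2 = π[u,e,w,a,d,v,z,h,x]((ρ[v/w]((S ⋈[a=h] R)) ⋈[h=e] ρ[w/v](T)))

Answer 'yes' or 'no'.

E1 stepwise |·|:
  T → 3
  ρ[w/v](T) → 3
  S → 3
  R → 6
  (S ⋈[a=h] R) → 1
  ρ[v/w]((S ⋈[a=h] R)) → 1
  (ρ[w/v](T) ⋈[e=h] ρ[v/w]((S ⋈[a=h] R))) → 1
E2 stepwise |·|:
  S → 3
  R → 6
  (S ⋈[a=h] R) → 1
  ρ[v/w]((S ⋈[a=h] R)) → 1
  T → 3
  ρ[w/v](T) → 3
  (ρ[v/w]((S ⋈[a=h] R)) ⋈[h=e] ρ[w/v](T)) → 1
  π[u,e,w,a,d,v,z,h,x]((ρ[v/w]((S ⋈[a=h] R)) ⋈[h=e] ρ[w/v](T))) → 1

E1 and E2 produce the same multiset:
u | e | w | a | d | v | z | h | x
s | 9 | p | 9 | 4 | t | p | 9 | s

yes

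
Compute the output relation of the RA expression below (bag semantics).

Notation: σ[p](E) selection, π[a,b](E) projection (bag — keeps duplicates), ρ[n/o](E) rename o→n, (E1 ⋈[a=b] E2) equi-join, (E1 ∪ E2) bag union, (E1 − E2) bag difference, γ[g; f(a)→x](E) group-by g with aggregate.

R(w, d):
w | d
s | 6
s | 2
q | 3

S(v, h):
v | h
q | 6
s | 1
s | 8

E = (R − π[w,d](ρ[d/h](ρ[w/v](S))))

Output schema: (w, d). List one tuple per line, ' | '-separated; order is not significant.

Subexpression sizes:
  R → 3
  S → 3
  ρ[w/v](S) → 3
  ρ[d/h](ρ[w/v](S)) → 3
  π[w,d](ρ[d/h](ρ[w/v](S))) → 3
  (R − π[w,d](ρ[d/h](ρ[w/v](S)))) → 3

== RESULT ==
w | d
q | 3
s | 2
s | 6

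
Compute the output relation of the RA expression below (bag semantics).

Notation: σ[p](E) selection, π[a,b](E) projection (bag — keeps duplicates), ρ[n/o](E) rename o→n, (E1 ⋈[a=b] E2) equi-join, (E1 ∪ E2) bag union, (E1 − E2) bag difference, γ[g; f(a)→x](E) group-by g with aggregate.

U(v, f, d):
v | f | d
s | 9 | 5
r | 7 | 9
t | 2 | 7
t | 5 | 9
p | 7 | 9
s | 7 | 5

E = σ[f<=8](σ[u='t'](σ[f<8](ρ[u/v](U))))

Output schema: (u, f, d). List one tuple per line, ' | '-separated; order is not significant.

Subexpression sizes:
  U → 6
  ρ[u/v](U) → 6
  σ[f<8](ρ[u/v](U)) → 5
  σ[u='t'](σ[f<8](ρ[u/v](U))) → 2
  σ[f<=8](σ[u='t'](σ[f<8](ρ[u/v](U)))) → 2

== RESULT ==
u | f | d
t | 2 | 7
t | 5 | 9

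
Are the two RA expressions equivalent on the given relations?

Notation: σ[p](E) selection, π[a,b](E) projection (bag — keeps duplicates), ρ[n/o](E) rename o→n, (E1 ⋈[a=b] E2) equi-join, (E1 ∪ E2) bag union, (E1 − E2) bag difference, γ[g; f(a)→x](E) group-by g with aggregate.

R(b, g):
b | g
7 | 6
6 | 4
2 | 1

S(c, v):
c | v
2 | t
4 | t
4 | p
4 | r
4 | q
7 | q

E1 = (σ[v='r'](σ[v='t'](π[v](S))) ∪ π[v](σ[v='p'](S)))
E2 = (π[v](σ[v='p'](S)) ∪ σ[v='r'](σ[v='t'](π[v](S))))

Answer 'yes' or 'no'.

E1 stepwise |·|:
  S → 6
  π[v](S) → 6
  σ[v='t'](π[v](S)) → 2
  σ[v='r'](σ[v='t'](π[v](S))) → 0
  S → 6
  σ[v='p'](S) → 1
  π[v](σ[v='p'](S)) → 1
  (σ[v='r'](σ[v='t'](π[v](S))) ∪ π[v](σ[v='p'](S))) → 1
E2 stepwise |·|:
  S → 6
  σ[v='p'](S) → 1
  π[v](σ[v='p'](S)) → 1
  S → 6
  π[v](S) → 6
  σ[v='t'](π[v](S)) → 2
  σ[v='r'](σ[v='t'](π[v](S))) → 0
  (π[v](σ[v='p'](S)) ∪ σ[v='r'](σ[v='t'](π[v](S)))) → 1

E1 and E2 produce the same multiset:
v
p

yes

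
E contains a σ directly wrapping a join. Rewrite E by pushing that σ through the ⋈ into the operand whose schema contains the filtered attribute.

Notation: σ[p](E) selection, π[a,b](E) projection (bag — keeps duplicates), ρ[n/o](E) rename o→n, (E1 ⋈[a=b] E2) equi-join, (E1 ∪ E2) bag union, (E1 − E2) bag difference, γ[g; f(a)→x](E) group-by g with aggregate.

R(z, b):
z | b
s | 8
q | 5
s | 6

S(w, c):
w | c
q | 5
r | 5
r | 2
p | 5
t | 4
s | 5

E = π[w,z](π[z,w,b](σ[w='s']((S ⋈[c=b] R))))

σ filters on w, owned by the left side.
E' = π[w,z](π[z,w,b]((σ[w='s'](S) ⋈[c=b] R)))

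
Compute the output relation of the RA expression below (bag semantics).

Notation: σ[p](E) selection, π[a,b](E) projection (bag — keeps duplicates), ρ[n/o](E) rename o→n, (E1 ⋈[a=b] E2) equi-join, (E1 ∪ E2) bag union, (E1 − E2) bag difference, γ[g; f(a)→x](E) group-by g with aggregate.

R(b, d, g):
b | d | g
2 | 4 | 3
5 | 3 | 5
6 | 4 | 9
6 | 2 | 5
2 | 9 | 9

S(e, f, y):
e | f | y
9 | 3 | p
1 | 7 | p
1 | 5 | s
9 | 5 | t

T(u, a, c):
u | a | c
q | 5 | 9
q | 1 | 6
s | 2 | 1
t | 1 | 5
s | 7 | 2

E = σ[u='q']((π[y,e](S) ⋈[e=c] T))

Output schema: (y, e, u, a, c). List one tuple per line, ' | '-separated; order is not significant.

Subexpression sizes:
  S → 4
  π[y,e](S) → 4
  T → 5
  (π[y,e](S) ⋈[e=c] T) → 4
  σ[u='q']((π[y,e](S) ⋈[e=c] T)) → 2

== RESULT ==
y | e | u | a | c
p | 9 | q | 5 | 9
t | 9 | q | 5 | 9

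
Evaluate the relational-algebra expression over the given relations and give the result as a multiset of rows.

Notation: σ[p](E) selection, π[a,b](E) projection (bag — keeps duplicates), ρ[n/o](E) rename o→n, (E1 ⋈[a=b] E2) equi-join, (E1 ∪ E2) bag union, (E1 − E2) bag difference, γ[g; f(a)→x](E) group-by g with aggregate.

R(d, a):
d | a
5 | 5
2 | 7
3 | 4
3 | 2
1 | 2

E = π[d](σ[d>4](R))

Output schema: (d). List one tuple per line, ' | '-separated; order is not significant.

Per-node cardinality:
  R → 5
  σ[d>4](R) → 1
  π[d](σ[d>4](R)) → 1

== RESULT ==
d
5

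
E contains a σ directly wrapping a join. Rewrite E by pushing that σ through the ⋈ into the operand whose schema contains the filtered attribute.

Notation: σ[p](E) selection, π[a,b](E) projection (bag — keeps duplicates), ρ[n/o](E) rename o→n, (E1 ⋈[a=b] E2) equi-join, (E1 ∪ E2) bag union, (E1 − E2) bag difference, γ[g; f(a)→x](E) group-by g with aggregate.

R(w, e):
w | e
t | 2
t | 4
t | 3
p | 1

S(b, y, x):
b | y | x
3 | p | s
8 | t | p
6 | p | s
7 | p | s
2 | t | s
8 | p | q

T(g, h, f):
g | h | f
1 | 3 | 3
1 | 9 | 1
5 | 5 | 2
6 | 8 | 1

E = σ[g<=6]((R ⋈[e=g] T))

σ filters on g, owned by the right side.
E' = (R ⋈[e=g] σ[g<=6](T))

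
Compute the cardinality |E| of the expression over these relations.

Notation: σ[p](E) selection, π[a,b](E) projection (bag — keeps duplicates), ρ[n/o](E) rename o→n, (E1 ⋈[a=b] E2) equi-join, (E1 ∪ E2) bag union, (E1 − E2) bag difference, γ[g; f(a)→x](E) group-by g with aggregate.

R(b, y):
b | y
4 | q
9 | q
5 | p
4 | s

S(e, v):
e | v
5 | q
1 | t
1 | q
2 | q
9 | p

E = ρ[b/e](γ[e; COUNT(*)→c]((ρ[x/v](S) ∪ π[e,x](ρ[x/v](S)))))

Stepwise |·|:
  S → 5
  ρ[x/v](S) → 5
  S → 5
  ρ[x/v](S) → 5
  π[e,x](ρ[x/v](S)) → 5
  (ρ[x/v](S) ∪ π[e,x](ρ[x/v](S))) → 10
  γ[e; COUNT(*)→c]((ρ[x/v](S) ∪ π[e,x](ρ[x/v](S)))) → 4
  ρ[b/e](γ[e; COUNT(*)→c]((ρ[x/v](S) ∪ π[e,x](ρ[x/v](S))))) → 4

|E| = 4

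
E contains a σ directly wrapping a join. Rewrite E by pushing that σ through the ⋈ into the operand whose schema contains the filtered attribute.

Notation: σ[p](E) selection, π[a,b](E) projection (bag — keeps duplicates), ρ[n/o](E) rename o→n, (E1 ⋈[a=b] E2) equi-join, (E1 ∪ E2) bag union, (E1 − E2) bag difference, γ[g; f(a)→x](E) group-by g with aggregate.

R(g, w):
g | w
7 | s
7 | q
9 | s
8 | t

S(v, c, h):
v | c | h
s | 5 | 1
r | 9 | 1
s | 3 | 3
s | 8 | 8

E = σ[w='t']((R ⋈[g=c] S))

σ filters on w, owned by the left side.
E' = (σ[w='t'](R) ⋈[g=c] S)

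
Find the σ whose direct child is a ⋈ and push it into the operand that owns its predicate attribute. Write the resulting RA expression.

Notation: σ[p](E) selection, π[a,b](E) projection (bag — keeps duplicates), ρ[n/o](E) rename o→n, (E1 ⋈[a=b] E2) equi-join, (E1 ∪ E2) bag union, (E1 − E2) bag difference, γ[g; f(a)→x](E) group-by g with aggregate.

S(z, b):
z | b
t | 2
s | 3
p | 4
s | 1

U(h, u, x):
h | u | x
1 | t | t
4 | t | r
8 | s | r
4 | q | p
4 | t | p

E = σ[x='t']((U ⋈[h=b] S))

σ filters on x, owned by the left side.
E' = (σ[x='t'](U) ⋈[h=b] S)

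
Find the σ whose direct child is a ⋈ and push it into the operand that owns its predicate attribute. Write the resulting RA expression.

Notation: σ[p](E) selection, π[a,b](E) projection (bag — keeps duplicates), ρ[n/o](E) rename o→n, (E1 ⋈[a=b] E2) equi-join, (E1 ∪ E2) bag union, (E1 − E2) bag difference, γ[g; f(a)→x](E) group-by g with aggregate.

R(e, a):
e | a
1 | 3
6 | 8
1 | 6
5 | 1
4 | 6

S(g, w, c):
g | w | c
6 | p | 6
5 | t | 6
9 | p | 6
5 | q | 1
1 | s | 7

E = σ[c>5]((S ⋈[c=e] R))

σ filters on c, owned by the left side.
E' = (σ[c>5](S) ⋈[c=e] R)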